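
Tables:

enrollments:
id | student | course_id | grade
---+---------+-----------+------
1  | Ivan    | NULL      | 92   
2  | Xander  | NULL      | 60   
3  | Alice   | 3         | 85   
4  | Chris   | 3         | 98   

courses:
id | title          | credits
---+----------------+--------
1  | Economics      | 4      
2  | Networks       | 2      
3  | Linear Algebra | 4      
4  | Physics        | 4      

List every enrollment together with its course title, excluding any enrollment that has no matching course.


INNER JOIN keeps only enrollments rows whose course_id matches an id in courses. Walk through each enrollment:
  - enrollment 1 (Ivan): course_id=NULL, no match -> dropped
  - enrollment 2 (Xander): course_id=NULL, no match -> dropped
  - enrollment 3 (Alice): course_id=3 -> matches Linear Algebra
  - enrollment 4 (Chris): course_id=3 -> matches Linear Algebra
So 2 of 4 rows are dropped.

SQL:
SELECT a.student, b.title AS course
FROM enrollments a
INNER JOIN courses b ON a.course_id = b.id

Result:
student | course        
--------+---------------
Alice   | Linear Algebra
Chris   | Linear Algebra


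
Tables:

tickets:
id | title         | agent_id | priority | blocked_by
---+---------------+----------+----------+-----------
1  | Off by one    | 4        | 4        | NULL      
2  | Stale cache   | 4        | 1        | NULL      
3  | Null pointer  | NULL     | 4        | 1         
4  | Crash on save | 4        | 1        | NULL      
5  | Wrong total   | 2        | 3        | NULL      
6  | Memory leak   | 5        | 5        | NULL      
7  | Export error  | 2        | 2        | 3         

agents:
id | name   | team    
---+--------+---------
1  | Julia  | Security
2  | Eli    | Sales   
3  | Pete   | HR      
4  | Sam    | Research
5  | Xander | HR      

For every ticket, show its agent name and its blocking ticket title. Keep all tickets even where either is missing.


Two LEFT JOINs from the same base table tickets: one to agents via agent_id, one to tickets itself via blocked_by. Both are LEFT so every ticket is preserved.
Match against agents:
  - ticket 1 (Off by one): agent_id=4 -> matches Sam
  - ticket 2 (Stale cache): agent_id=4 -> matches Sam
  - ticket 3 (Null pointer): agent_id=NULL, no match -> kept with NULL
  - ticket 4 (Crash on save): agent_id=4 -> matches Sam
  - ticket 5 (Wrong total): agent_id=2 -> matches Eli
  - ticket 6 (Memory leak): agent_id=5 -> matches Xander
  - ticket 7 (Export error): agent_id=2 -> matches Eli
Match against tickets (self):
  - ticket 1 (Off by one): blocked_by=NULL -> NULL
  - ticket 2 (Stale cache): blocked_by=NULL -> NULL
  - ticket 3 (Null pointer): blocked_by=1 -> Off by one
  - ticket 4 (Crash on save): blocked_by=NULL -> NULL
  - ticket 5 (Wrong total): blocked_by=NULL -> NULL
  - ticket 6 (Memory leak): blocked_by=NULL -> NULL
  - ticket 7 (Export error): blocked_by=3 -> Null pointer

SQL:
SELECT a.title, b.name AS agent, c.title AS blocked_by
FROM tickets a
LEFT JOIN agents b ON a.agent_id = b.id
LEFT JOIN tickets c ON a.blocked_by = c.id

Result:
title         | agent  | blocked_by  
--------------+--------+-------------
Off by one    | Sam    | NULL        
Stale cache   | Sam    | NULL        
Null pointer  | NULL   | Off by one  
Crash on save | Sam    | NULL        
Wrong total   | Eli    | NULL        
Memory leak   | Xander | NULL        
Export error  | Eli    | Null pointer


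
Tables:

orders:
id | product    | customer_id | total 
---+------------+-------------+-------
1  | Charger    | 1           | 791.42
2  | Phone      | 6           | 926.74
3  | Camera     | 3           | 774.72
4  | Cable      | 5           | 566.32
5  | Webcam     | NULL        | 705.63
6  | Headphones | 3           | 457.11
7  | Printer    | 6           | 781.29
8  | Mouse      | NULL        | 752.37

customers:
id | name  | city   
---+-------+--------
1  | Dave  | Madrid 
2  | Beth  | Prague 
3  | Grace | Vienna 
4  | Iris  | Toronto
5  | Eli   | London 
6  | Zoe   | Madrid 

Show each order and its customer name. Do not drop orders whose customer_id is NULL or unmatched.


LEFT JOIN keeps every row from orders (the left table); where customer_id has no match in customers, the customer columns become NULL. Walk through each order:
  - order 1 (Charger): customer_id=1 -> matches Dave
  - order 2 (Phone): customer_id=6 -> matches Zoe
  - order 3 (Camera): customer_id=3 -> matches Grace
  - order 4 (Cable): customer_id=5 -> matches Eli
  - order 5 (Webcam): customer_id=NULL, no match -> kept with NULL
  - order 6 (Headphones): customer_id=3 -> matches Grace
  - order 7 (Printer): customer_id=6 -> matches Zoe
  - order 8 (Mouse): customer_id=NULL, no match -> kept with NULL
All 8 rows appear; 2 have NULL customer.

SQL:
SELECT a.product, b.name AS customer
FROM orders a
LEFT JOIN customers b ON a.customer_id = b.id

Result:
product    | customer
-----------+---------
Charger    | Dave    
Phone      | Zoe     
Camera     | Grace   
Cable      | Eli     
Webcam     | NULL    
Headphones | Grace   
Printer    | Zoe     
Mouse      | NULL    


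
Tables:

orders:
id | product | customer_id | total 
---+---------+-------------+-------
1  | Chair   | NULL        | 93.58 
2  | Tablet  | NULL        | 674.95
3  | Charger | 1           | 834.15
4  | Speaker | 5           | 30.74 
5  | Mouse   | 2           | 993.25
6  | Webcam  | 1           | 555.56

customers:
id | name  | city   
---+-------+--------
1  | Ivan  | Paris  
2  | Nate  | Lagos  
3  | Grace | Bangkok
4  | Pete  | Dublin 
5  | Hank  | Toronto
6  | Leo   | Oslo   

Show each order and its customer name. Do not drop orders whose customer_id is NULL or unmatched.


LEFT JOIN keeps every row from orders (the left table); where customer_id has no match in customers, the customer columns become NULL. Walk through each order:
  - order 1 (Chair): customer_id=NULL, no match -> kept with NULL
  - order 2 (Tablet): customer_id=NULL, no match -> kept with NULL
  - order 3 (Charger): customer_id=1 -> matches Ivan
  - order 4 (Speaker): customer_id=5 -> matches Hank
  - order 5 (Mouse): customer_id=2 -> matches Nate
  - order 6 (Webcam): customer_id=1 -> matches Ivan
All 6 rows appear; 2 have NULL customer.

SQL:
SELECT a.product, b.name AS customer
FROM orders a
LEFT JOIN customers b ON a.customer_id = b.id

Result:
product | customer
--------+---------
Chair   | NULL    
Tablet  | NULL    
Charger | Ivan    
Speaker | Hank    
Mouse   | Nate    
Webcam  | Ivan    


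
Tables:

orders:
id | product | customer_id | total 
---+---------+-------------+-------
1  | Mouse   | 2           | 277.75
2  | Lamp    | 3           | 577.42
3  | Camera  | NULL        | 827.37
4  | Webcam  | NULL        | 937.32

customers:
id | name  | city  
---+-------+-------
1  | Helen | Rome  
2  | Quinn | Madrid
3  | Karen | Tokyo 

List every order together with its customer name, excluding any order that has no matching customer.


INNER JOIN keeps only orders rows whose customer_id matches an id in customers. Walk through each order:
  - order 1 (Mouse): customer_id=2 -> matches Quinn
  - order 2 (Lamp): customer_id=3 -> matches Karen
  - order 3 (Camera): customer_id=NULL, no match -> dropped
  - order 4 (Webcam): customer_id=NULL, no match -> dropped
So 2 of 4 rows are dropped.

SQL:
SELECT a.product, b.name AS customer
FROM orders a
INNER JOIN customers b ON a.customer_id = b.id

Result:
product | customer
--------+---------
Mouse   | Quinn   
Lamp    | Karen   


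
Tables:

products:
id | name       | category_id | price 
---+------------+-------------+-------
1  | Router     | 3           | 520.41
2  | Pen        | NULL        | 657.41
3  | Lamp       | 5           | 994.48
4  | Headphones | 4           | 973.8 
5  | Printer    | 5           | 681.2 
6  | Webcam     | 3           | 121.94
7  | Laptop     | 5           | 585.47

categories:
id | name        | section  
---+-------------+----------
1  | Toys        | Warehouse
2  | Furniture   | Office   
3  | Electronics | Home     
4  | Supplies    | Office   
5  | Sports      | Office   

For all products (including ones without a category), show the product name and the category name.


LEFT JOIN keeps every row from products (the left table); where category_id has no match in categories, the category columns become NULL. Walk through each product:
  - product 1 (Router): category_id=3 -> matches Electronics
  - product 2 (Pen): category_id=NULL, no match -> kept with NULL
  - product 3 (Lamp): category_id=5 -> matches Sports
  - product 4 (Headphones): category_id=4 -> matches Supplies
  - product 5 (Printer): category_id=5 -> matches Sports
  - product 6 (Webcam): category_id=3 -> matches Electronics
  - product 7 (Laptop): category_id=5 -> matches Sports
All 7 rows appear; 1 has NULL category.

SQL:
SELECT a.name, b.name AS category
FROM products a
LEFT JOIN categories b ON a.category_id = b.id

Result:
name       | category   
-----------+------------
Router     | Electronics
Pen        | NULL       
Lamp       | Sports     
Headphones | Supplies   
Printer    | Sports     
Webcam     | Electronics
Laptop     | Sports     


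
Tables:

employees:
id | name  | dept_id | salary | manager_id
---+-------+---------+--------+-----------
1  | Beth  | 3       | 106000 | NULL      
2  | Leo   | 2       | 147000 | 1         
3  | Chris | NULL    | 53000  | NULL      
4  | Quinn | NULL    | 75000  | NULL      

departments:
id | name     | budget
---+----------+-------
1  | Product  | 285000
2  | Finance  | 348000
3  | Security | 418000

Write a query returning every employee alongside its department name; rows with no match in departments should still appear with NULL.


LEFT JOIN keeps every row from employees (the left table); where dept_id has no match in departments, the department columns become NULL. Walk through each employee:
  - employee 1 (Beth): dept_id=3 -> matches Security
  - employee 2 (Leo): dept_id=2 -> matches Finance
  - employee 3 (Chris): dept_id=NULL, no match -> kept with NULL
  - employee 4 (Quinn): dept_id=NULL, no match -> kept with NULL
All 4 rows appear; 2 have NULL department.

SQL:
SELECT a.name, b.name AS department
FROM employees a
LEFT JOIN departments b ON a.dept_id = b.id

Result:
name  | department
------+-----------
Beth  | Security  
Leo   | Finance   
Chris | NULL      
Quinn | NULL      


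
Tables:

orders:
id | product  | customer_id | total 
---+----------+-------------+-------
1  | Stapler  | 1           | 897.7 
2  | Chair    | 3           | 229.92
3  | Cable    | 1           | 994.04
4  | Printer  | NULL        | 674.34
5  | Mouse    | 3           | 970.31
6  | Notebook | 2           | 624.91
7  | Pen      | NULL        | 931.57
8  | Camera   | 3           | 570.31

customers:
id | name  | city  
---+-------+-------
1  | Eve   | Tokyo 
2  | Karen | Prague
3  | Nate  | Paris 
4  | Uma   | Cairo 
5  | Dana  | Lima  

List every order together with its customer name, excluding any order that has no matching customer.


INNER JOIN keeps only orders rows whose customer_id matches an id in customers. Walk through each order:
  - order 1 (Stapler): customer_id=1 -> matches Eve
  - order 2 (Chair): customer_id=3 -> matches Nate
  - order 3 (Cable): customer_id=1 -> matches Eve
  - order 4 (Printer): customer_id=NULL, no match -> dropped
  - order 5 (Mouse): customer_id=3 -> matches Nate
  - order 6 (Notebook): customer_id=2 -> matches Karen
  - order 7 (Pen): customer_id=NULL, no match -> dropped
  - order 8 (Camera): customer_id=3 -> matches Nate
So 2 of 8 rows are dropped.

SQL:
SELECT a.product, b.name AS customer
FROM orders a
INNER JOIN customers b ON a.customer_id = b.id

Result:
product  | customer
---------+---------
Stapler  | Eve     
Chair    | Nate    
Cable    | Eve     
Mouse    | Nate    
Notebook | Karen   
Camera   | Nate    


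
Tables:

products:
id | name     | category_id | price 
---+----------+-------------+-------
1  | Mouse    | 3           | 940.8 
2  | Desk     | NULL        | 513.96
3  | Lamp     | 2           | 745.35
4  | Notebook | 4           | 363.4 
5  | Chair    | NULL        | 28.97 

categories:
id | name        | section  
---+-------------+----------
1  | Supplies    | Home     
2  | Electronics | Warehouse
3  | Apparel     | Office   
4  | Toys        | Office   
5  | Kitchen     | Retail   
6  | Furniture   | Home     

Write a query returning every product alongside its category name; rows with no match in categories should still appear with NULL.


LEFT JOIN keeps every row from products (the left table); where category_id has no match in categories, the category columns become NULL. Walk through each product:
  - product 1 (Mouse): category_id=3 -> matches Apparel
  - product 2 (Desk): category_id=NULL, no match -> kept with NULL
  - product 3 (Lamp): category_id=2 -> matches Electronics
  - product 4 (Notebook): category_id=4 -> matches Toys
  - product 5 (Chair): category_id=NULL, no match -> kept with NULL
All 5 rows appear; 2 have NULL category.

SQL:
SELECT a.name, b.name AS category
FROM products a
LEFT JOIN categories b ON a.category_id = b.id

Result:
name     | category   
---------+------------
Mouse    | Apparel    
Desk     | NULL       
Lamp     | Electronics
Notebook | Toys       
Chair    | NULL       


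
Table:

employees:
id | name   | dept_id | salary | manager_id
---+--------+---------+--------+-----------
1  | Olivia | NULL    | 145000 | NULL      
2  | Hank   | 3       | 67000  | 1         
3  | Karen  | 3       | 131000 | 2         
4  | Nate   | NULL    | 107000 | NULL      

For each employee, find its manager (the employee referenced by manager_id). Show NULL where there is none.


This is a self-join: employees is joined to a second copy of itself, matching each row's manager_id to another row's id. Use LEFT JOIN so rows with manager_id=NULL are kept.
  - employee 1 (Olivia): manager_id=NULL -> NULL
  - employee 2 (Hank): manager_id=1 -> Olivia
  - employee 3 (Karen): manager_id=2 -> Hank
  - employee 4 (Nate): manager_id=NULL -> NULL

SQL:
SELECT a.name AS item, b.name AS manager
FROM employees a
LEFT JOIN employees b ON a.manager_id = b.id

Result:
item   | manager
-------+--------
Olivia | NULL   
Hank   | Olivia 
Karen  | Hank   
Nate   | NULL   


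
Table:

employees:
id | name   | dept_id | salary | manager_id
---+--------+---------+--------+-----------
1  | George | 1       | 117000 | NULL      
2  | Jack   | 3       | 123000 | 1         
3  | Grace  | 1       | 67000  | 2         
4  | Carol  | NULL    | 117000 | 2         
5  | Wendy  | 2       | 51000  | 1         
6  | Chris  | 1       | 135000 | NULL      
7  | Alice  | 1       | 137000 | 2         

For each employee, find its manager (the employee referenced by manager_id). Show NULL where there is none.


This is a self-join: employees is joined to a second copy of itself, matching each row's manager_id to another row's id. Use LEFT JOIN so rows with manager_id=NULL are kept.
  - employee 1 (George): manager_id=NULL -> NULL
  - employee 2 (Jack): manager_id=1 -> George
  - employee 3 (Grace): manager_id=2 -> Jack
  - employee 4 (Carol): manager_id=2 -> Jack
  - employee 5 (Wendy): manager_id=1 -> George
  - employee 6 (Chris): manager_id=NULL -> NULL
  - employee 7 (Alice): manager_id=2 -> Jack

SQL:
SELECT a.name AS item, b.name AS manager
FROM employees a
LEFT JOIN employees b ON a.manager_id = b.id

Result:
item   | manager
-------+--------
George | NULL   
Jack   | George 
Grace  | Jack   
Carol  | Jack   
Wendy  | George 
Chris  | NULL   
Alice  | Jack   


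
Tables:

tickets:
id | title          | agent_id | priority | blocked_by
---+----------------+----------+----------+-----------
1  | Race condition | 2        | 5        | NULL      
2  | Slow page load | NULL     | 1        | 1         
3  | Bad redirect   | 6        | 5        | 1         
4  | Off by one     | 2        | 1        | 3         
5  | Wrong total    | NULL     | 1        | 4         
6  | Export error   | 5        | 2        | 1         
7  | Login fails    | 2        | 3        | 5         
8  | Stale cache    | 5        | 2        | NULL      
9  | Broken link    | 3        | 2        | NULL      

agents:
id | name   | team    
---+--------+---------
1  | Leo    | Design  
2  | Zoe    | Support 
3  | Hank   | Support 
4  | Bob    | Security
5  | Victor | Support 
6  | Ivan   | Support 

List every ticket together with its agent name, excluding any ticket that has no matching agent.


INNER JOIN keeps only tickets rows whose agent_id matches an id in agents. Walk through each ticket:
  - ticket 1 (Race condition): agent_id=2 -> matches Zoe
  - ticket 2 (Slow page load): agent_id=NULL, no match -> dropped
  - ticket 3 (Bad redirect): agent_id=6 -> matches Ivan
  - ticket 4 (Off by one): agent_id=2 -> matches Zoe
  - ticket 5 (Wrong total): agent_id=NULL, no match -> dropped
  - ticket 6 (Export error): agent_id=5 -> matches Victor
  - ticket 7 (Login fails): agent_id=2 -> matches Zoe
  - ticket 8 (Stale cache): agent_id=5 -> matches Victor
  - ticket 9 (Broken link): agent_id=3 -> matches Hank
So 2 of 9 rows are dropped.

SQL:
SELECT a.title, b.name AS agent
FROM tickets a
INNER JOIN agents b ON a.agent_id = b.id

Result:
title          | agent 
---------------+-------
Race condition | Zoe   
Bad redirect   | Ivan  
Off by one     | Zoe   
Export error   | Victor
Login fails    | Zoe   
Stale cache    | Victor
Broken link    | Hank  


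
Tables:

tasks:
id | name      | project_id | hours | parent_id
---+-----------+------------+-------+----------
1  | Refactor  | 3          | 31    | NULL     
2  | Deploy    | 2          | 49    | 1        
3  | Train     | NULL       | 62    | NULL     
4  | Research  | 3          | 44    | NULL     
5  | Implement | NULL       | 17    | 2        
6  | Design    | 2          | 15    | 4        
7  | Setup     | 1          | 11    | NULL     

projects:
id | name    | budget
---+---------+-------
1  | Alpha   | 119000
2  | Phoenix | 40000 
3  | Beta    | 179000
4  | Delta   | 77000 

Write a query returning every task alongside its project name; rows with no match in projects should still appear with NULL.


LEFT JOIN keeps every row from tasks (the left table); where project_id has no match in projects, the project columns become NULL. Walk through each task:
  - task 1 (Refactor): project_id=3 -> matches Beta
  - task 2 (Deploy): project_id=2 -> matches Phoenix
  - task 3 (Train): project_id=NULL, no match -> kept with NULL
  - task 4 (Research): project_id=3 -> matches Beta
  - task 5 (Implement): project_id=NULL, no match -> kept with NULL
  - task 6 (Design): project_id=2 -> matches Phoenix
  - task 7 (Setup): project_id=1 -> matches Alpha
All 7 rows appear; 2 have NULL project.

SQL:
SELECT a.name, b.name AS project
FROM tasks a
LEFT JOIN projects b ON a.project_id = b.id

Result:
name      | project
----------+--------
Refactor  | Beta   
Deploy    | Phoenix
Train     | NULL   
Research  | Beta   
Implement | NULL   
Design    | Phoenix
Setup     | Alpha  


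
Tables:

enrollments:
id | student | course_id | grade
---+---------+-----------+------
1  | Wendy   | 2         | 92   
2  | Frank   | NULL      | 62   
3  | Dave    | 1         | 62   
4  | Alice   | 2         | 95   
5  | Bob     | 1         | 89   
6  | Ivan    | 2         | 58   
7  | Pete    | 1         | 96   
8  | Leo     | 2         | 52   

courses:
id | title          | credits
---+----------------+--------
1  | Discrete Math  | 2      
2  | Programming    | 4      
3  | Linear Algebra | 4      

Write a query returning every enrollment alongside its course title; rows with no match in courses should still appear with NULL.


LEFT JOIN keeps every row from enrollments (the left table); where course_id has no match in courses, the course columns become NULL. Walk through each enrollment:
  - enrollment 1 (Wendy): course_id=2 -> matches Programming
  - enrollment 2 (Frank): course_id=NULL, no match -> kept with NULL
  - enrollment 3 (Dave): course_id=1 -> matches Discrete Math
  - enrollment 4 (Alice): course_id=2 -> matches Programming
  - enrollment 5 (Bob): course_id=1 -> matches Discrete Math
  - enrollment 6 (Ivan): course_id=2 -> matches Programming
  - enrollment 7 (Pete): course_id=1 -> matches Discrete Math
  - enrollment 8 (Leo): course_id=2 -> matches Programming
All 8 rows appear; 1 has NULL course.

SQL:
SELECT a.student, b.title AS course
FROM enrollments a
LEFT JOIN courses b ON a.course_id = b.id

Result:
student | course       
--------+--------------
Wendy   | Programming  
Frank   | NULL         
Dave    | Discrete Math
Alice   | Programming  
Bob     | Discrete Math
Ivan    | Programming  
Pete    | Discrete Math
Leo     | Programming  


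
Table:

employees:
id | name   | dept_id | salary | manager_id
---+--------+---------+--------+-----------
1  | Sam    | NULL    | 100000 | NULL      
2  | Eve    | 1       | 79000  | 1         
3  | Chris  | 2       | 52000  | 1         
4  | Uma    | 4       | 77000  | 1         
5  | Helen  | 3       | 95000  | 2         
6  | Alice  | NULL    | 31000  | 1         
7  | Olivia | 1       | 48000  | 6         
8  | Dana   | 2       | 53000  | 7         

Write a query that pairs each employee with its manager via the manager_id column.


This is a self-join: employees is joined to a second copy of itself, matching each row's manager_id to another row's id. Use LEFT JOIN so rows with manager_id=NULL are kept.
  - employee 1 (Sam): manager_id=NULL -> NULL
  - employee 2 (Eve): manager_id=1 -> Sam
  - employee 3 (Chris): manager_id=1 -> Sam
  - employee 4 (Uma): manager_id=1 -> Sam
  - employee 5 (Helen): manager_id=2 -> Eve
  - employee 6 (Alice): manager_id=1 -> Sam
  - employee 7 (Olivia): manager_id=6 -> Alice
  - employee 8 (Dana): manager_id=7 -> Olivia

SQL:
SELECT a.name AS item, b.name AS manager
FROM employees a
LEFT JOIN employees b ON a.manager_id = b.id

Result:
item   | manager
-------+--------
Sam    | NULL   
Eve    | Sam    
Chris  | Sam    
Uma    | Sam    
Helen  | Eve    
Alice  | Sam    
Olivia | Alice  
Dana   | Olivia 


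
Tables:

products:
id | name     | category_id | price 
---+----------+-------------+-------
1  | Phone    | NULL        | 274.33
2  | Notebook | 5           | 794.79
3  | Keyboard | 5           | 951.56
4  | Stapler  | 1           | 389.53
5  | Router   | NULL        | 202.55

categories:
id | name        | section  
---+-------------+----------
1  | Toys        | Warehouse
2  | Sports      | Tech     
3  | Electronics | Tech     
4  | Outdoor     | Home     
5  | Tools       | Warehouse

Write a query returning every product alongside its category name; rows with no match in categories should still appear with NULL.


LEFT JOIN keeps every row from products (the left table); where category_id has no match in categories, the category columns become NULL. Walk through each product:
  - product 1 (Phone): category_id=NULL, no match -> kept with NULL
  - product 2 (Notebook): category_id=5 -> matches Tools
  - product 3 (Keyboard): category_id=5 -> matches Tools
  - product 4 (Stapler): category_id=1 -> matches Toys
  - product 5 (Router): category_id=NULL, no match -> kept with NULL
All 5 rows appear; 2 have NULL category.

SQL:
SELECT a.name, b.name AS category
FROM products a
LEFT JOIN categories b ON a.category_id = b.id

Result:
name     | category
---------+---------
Phone    | NULL    
Notebook | Tools   
Keyboard | Tools   
Stapler  | Toys    
Router   | NULL    


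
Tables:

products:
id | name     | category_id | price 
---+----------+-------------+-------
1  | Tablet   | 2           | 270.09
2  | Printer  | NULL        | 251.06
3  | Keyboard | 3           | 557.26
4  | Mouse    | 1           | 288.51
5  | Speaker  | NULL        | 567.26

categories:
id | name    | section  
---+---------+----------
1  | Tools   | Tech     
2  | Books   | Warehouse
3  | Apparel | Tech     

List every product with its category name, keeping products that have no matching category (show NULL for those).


LEFT JOIN keeps every row from products (the left table); where category_id has no match in categories, the category columns become NULL. Walk through each product:
  - product 1 (Tablet): category_id=2 -> matches Books
  - product 2 (Printer): category_id=NULL, no match -> kept with NULL
  - product 3 (Keyboard): category_id=3 -> matches Apparel
  - product 4 (Mouse): category_id=1 -> matches Tools
  - product 5 (Speaker): category_id=NULL, no match -> kept with NULL
All 5 rows appear; 2 have NULL category.

SQL:
SELECT a.name, b.name AS category
FROM products a
LEFT JOIN categories b ON a.category_id = b.id

Result:
name     | category
---------+---------
Tablet   | Books   
Printer  | NULL    
Keyboard | Apparel 
Mouse    | Tools   
Speaker  | NULL    


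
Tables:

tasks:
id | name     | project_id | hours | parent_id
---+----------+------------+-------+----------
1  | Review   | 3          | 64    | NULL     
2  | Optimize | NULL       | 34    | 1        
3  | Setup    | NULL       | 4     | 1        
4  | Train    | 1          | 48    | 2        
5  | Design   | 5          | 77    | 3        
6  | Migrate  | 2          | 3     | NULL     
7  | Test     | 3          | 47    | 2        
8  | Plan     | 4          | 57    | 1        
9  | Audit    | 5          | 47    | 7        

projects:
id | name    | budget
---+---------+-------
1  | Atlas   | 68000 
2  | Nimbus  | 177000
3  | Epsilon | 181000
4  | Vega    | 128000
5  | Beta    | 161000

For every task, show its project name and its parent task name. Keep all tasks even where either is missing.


Two LEFT JOINs from the same base table tasks: one to projects via project_id, one to tasks itself via parent_id. Both are LEFT so every task is preserved.
Match against projects:
  - task 1 (Review): project_id=3 -> matches Epsilon
  - task 2 (Optimize): project_id=NULL, no match -> kept with NULL
  - task 3 (Setup): project_id=NULL, no match -> kept with NULL
  - task 4 (Train): project_id=1 -> matches Atlas
  - task 5 (Design): project_id=5 -> matches Beta
  - task 6 (Migrate): project_id=2 -> matches Nimbus
  - task 7 (Test): project_id=3 -> matches Epsilon
  - task 8 (Plan): project_id=4 -> matches Vega
  - task 9 (Audit): project_id=5 -> matches Beta
Match against tasks (self):
  - task 1 (Review): parent_id=NULL -> NULL
  - task 2 (Optimize): parent_id=1 -> Review
  - task 3 (Setup): parent_id=1 -> Review
  - task 4 (Train): parent_id=2 -> Optimize
  - task 5 (Design): parent_id=3 -> Setup
  - task 6 (Migrate): parent_id=NULL -> NULL
  - task 7 (Test): parent_id=2 -> Optimize
  - task 8 (Plan): parent_id=1 -> Review
  - task 9 (Audit): parent_id=7 -> Test

SQL:
SELECT a.name, b.name AS project, c.name AS parent
FROM tasks a
LEFT JOIN projects b ON a.project_id = b.id
LEFT JOIN tasks c ON a.parent_id = c.id

Result:
name     | project | parent  
---------+---------+---------
Review   | Epsilon | NULL    
Optimize | NULL    | Review  
Setup    | NULL    | Review  
Train    | Atlas   | Optimize
Design   | Beta    | Setup   
Migrate  | Nimbus  | NULL    
Test     | Epsilon | Optimize
Plan     | Vega    | Review  
Audit    | Beta    | Test    


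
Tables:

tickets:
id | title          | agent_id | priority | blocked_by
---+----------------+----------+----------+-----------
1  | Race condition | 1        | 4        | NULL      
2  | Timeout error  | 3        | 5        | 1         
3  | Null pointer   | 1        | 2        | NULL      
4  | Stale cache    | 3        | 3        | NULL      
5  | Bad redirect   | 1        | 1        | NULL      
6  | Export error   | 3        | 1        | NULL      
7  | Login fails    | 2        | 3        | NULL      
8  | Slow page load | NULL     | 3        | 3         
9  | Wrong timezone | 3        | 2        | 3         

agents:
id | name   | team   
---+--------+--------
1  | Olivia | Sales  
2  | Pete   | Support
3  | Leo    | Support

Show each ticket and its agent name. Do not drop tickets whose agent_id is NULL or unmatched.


LEFT JOIN keeps every row from tickets (the left table); where agent_id has no match in agents, the agent columns become NULL. Walk through each ticket:
  - ticket 1 (Race condition): agent_id=1 -> matches Olivia
  - ticket 2 (Timeout error): agent_id=3 -> matches Leo
  - ticket 3 (Null pointer): agent_id=1 -> matches Olivia
  - ticket 4 (Stale cache): agent_id=3 -> matches Leo
  - ticket 5 (Bad redirect): agent_id=1 -> matches Olivia
  - ticket 6 (Export error): agent_id=3 -> matches Leo
  - ticket 7 (Login fails): agent_id=2 -> matches Pete
  - ticket 8 (Slow page load): agent_id=NULL, no match -> kept with NULL
  - ticket 9 (Wrong timezone): agent_id=3 -> matches Leo
All 9 rows appear; 1 has NULL agent.

SQL:
SELECT a.title, b.name AS agent
FROM tickets a
LEFT JOIN agents b ON a.agent_id = b.id

Result:
title          | agent 
---------------+-------
Race condition | Olivia
Timeout error  | Leo   
Null pointer   | Olivia
Stale cache    | Leo   
Bad redirect   | Olivia
Export error   | Leo   
Login fails    | Pete  
Slow page load | NULL  
Wrong timezone | Leo   


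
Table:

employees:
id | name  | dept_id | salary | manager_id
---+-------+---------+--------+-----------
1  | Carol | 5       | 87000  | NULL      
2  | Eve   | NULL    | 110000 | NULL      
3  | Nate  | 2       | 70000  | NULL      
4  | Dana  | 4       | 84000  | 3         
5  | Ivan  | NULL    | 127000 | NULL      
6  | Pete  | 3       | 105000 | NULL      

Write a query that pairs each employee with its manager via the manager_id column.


This is a self-join: employees is joined to a second copy of itself, matching each row's manager_id to another row's id. Use LEFT JOIN so rows with manager_id=NULL are kept.
  - employee 1 (Carol): manager_id=NULL -> NULL
  - employee 2 (Eve): manager_id=NULL -> NULL
  - employee 3 (Nate): manager_id=NULL -> NULL
  - employee 4 (Dana): manager_id=3 -> Nate
  - employee 5 (Ivan): manager_id=NULL -> NULL
  - employee 6 (Pete): manager_id=NULL -> NULL

SQL:
SELECT a.name AS item, b.name AS manager
FROM employees a
LEFT JOIN employees b ON a.manager_id = b.id

Result:
item  | manager
------+--------
Carol | NULL   
Eve   | NULL   
Nate  | NULL   
Dana  | Nate   
Ivan  | NULL   
Pete  | NULL   


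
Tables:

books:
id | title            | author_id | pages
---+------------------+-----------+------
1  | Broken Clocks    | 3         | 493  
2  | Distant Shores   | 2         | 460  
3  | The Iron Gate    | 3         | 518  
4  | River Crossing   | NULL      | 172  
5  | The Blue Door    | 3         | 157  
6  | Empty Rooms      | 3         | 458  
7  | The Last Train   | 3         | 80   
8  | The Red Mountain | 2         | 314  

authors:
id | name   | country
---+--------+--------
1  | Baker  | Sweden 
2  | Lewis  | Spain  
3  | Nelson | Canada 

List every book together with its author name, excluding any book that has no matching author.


INNER JOIN keeps only books rows whose author_id matches an id in authors. Walk through each book:
  - book 1 (Broken Clocks): author_id=3 -> matches Nelson
  - book 2 (Distant Shores): author_id=2 -> matches Lewis
  - book 3 (The Iron Gate): author_id=3 -> matches Nelson
  - book 4 (River Crossing): author_id=NULL, no match -> dropped
  - book 5 (The Blue Door): author_id=3 -> matches Nelson
  - book 6 (Empty Rooms): author_id=3 -> matches Nelson
  - book 7 (The Last Train): author_id=3 -> matches Nelson
  - book 8 (The Red Mountain): author_id=2 -> matches Lewis
So 1 of 8 rows is dropped.

SQL:
SELECT a.title, b.name AS author
FROM books a
INNER JOIN authors b ON a.author_id = b.id

Result:
title            | author
-----------------+-------
Broken Clocks    | Nelson
Distant Shores   | Lewis 
The Iron Gate    | Nelson
The Blue Door    | Nelson
Empty Rooms      | Nelson
The Last Train   | Nelson
The Red Mountain | Lewis 


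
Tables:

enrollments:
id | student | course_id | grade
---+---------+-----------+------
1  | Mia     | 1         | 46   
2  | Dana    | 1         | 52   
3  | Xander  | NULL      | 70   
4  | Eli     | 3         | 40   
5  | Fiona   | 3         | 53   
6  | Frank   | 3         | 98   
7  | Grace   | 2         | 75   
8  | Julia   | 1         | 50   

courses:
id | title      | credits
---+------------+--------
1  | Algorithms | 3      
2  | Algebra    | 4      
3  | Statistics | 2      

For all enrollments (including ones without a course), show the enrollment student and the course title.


LEFT JOIN keeps every row from enrollments (the left table); where course_id has no match in courses, the course columns become NULL. Walk through each enrollment:
  - enrollment 1 (Mia): course_id=1 -> matches Algorithms
  - enrollment 2 (Dana): course_id=1 -> matches Algorithms
  - enrollment 3 (Xander): course_id=NULL, no match -> kept with NULL
  - enrollment 4 (Eli): course_id=3 -> matches Statistics
  - enrollment 5 (Fiona): course_id=3 -> matches Statistics
  - enrollment 6 (Frank): course_id=3 -> matches Statistics
  - enrollment 7 (Grace): course_id=2 -> matches Algebra
  - enrollment 8 (Julia): course_id=1 -> matches Algorithms
All 8 rows appear; 1 has NULL course.

SQL:
SELECT a.student, b.title AS course
FROM enrollments a
LEFT JOIN courses b ON a.course_id = b.id

Result:
student | course    
--------+-----------
Mia     | Algorithms
Dana    | Algorithms
Xander  | NULL      
Eli     | Statistics
Fiona   | Statistics
Frank   | Statistics
Grace   | Algebra   
Julia   | Algorithms


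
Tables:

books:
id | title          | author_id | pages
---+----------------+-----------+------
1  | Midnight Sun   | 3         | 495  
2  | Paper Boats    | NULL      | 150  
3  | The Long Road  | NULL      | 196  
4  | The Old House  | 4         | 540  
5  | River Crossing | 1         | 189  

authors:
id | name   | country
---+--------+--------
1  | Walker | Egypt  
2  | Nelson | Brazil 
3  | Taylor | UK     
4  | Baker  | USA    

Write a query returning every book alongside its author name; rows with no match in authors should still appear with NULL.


LEFT JOIN keeps every row from books (the left table); where author_id has no match in authors, the author columns become NULL. Walk through each book:
  - book 1 (Midnight Sun): author_id=3 -> matches Taylor
  - book 2 (Paper Boats): author_id=NULL, no match -> kept with NULL
  - book 3 (The Long Road): author_id=NULL, no match -> kept with NULL
  - book 4 (The Old House): author_id=4 -> matches Baker
  - book 5 (River Crossing): author_id=1 -> matches Walker
All 5 rows appear; 2 have NULL author.

SQL:
SELECT a.title, b.name AS author
FROM books a
LEFT JOIN authors b ON a.author_id = b.id

Result:
title          | author
---------------+-------
Midnight Sun   | Taylor
Paper Boats    | NULL  
The Long Road  | NULL  
The Old House  | Baker 
River Crossing | Walker


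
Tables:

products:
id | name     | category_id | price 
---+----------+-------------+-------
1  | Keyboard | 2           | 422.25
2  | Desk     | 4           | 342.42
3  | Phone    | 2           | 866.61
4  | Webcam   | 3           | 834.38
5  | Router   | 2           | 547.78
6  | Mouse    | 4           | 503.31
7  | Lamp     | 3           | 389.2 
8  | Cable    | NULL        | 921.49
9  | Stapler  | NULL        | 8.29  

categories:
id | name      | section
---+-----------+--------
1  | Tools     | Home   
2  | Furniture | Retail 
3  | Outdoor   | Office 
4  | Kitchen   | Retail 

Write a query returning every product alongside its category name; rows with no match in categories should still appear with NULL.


LEFT JOIN keeps every row from products (the left table); where category_id has no match in categories, the category columns become NULL. Walk through each product:
  - product 1 (Keyboard): category_id=2 -> matches Furniture
  - product 2 (Desk): category_id=4 -> matches Kitchen
  - product 3 (Phone): category_id=2 -> matches Furniture
  - product 4 (Webcam): category_id=3 -> matches Outdoor
  - product 5 (Router): category_id=2 -> matches Furniture
  - product 6 (Mouse): category_id=4 -> matches Kitchen
  - product 7 (Lamp): category_id=3 -> matches Outdoor
  - product 8 (Cable): category_id=NULL, no match -> kept with NULL
  - product 9 (Stapler): category_id=NULL, no match -> kept with NULL
All 9 rows appear; 2 have NULL category.

SQL:
SELECT a.name, b.name AS category
FROM products a
LEFT JOIN categories b ON a.category_id = b.id

Result:
name     | category 
---------+----------
Keyboard | Furniture
Desk     | Kitchen  
Phone    | Furniture
Webcam   | Outdoor  
Router   | Furniture
Mouse    | Kitchen  
Lamp     | Outdoor  
Cable    | NULL     
Stapler  | NULL     


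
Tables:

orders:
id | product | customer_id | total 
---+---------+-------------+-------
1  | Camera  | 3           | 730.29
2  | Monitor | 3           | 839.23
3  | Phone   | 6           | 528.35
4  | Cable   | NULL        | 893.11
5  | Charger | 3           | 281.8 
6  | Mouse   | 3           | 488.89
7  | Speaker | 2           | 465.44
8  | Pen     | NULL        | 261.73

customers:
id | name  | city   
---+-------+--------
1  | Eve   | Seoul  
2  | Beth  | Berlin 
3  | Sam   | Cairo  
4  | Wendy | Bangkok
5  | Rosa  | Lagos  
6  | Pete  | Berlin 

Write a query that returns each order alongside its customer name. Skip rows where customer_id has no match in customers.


INNER JOIN keeps only orders rows whose customer_id matches an id in customers. Walk through each order:
  - order 1 (Camera): customer_id=3 -> matches Sam
  - order 2 (Monitor): customer_id=3 -> matches Sam
  - order 3 (Phone): customer_id=6 -> matches Pete
  - order 4 (Cable): customer_id=NULL, no match -> dropped
  - order 5 (Charger): customer_id=3 -> matches Sam
  - order 6 (Mouse): customer_id=3 -> matches Sam
  - order 7 (Speaker): customer_id=2 -> matches Beth
  - order 8 (Pen): customer_id=NULL, no match -> dropped
So 2 of 8 rows are dropped.

SQL:
SELECT a.product, b.name AS customer
FROM orders a
INNER JOIN customers b ON a.customer_id = b.id

Result:
product | customer
--------+---------
Camera  | Sam     
Monitor | Sam     
Phone   | Pete    
Charger | Sam     
Mouse   | Sam     
Speaker | Beth    


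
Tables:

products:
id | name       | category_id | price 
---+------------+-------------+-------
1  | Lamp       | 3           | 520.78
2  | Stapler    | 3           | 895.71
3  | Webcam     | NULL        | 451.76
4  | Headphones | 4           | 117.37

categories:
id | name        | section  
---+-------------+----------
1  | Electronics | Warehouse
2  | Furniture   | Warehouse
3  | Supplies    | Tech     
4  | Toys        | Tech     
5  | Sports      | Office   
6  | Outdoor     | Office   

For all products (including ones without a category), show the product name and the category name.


LEFT JOIN keeps every row from products (the left table); where category_id has no match in categories, the category columns become NULL. Walk through each product:
  - product 1 (Lamp): category_id=3 -> matches Supplies
  - product 2 (Stapler): category_id=3 -> matches Supplies
  - product 3 (Webcam): category_id=NULL, no match -> kept with NULL
  - product 4 (Headphones): category_id=4 -> matches Toys
All 4 rows appear; 1 has NULL category.

SQL:
SELECT a.name, b.name AS category
FROM products a
LEFT JOIN categories b ON a.category_id = b.id

Result:
name       | category
-----------+---------
Lamp       | Supplies
Stapler    | Supplies
Webcam     | NULL    
Headphones | Toys    


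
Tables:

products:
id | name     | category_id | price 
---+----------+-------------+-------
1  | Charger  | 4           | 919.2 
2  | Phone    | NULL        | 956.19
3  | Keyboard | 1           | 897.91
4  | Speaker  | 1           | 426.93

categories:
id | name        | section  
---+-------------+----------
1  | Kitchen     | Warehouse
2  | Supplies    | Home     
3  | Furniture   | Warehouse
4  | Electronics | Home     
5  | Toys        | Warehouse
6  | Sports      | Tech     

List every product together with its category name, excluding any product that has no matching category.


INNER JOIN keeps only products rows whose category_id matches an id in categories. Walk through each product:
  - product 1 (Charger): category_id=4 -> matches Electronics
  - product 2 (Phone): category_id=NULL, no match -> dropped
  - product 3 (Keyboard): category_id=1 -> matches Kitchen
  - product 4 (Speaker): category_id=1 -> matches Kitchen
So 1 of 4 rows is dropped.

SQL:
SELECT a.name, b.name AS category
FROM products a
INNER JOIN categories b ON a.category_id = b.id

Result:
name     | category   
---------+------------
Charger  | Electronics
Keyboard | Kitchen    
Speaker  | Kitchen    
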